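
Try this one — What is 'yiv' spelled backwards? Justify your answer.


Reverse 'yiv' character by character: 'viy'.

viy


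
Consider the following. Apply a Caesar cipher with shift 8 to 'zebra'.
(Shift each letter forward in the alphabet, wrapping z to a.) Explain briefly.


Shift each letter by 8: z -> h, e -> m, b -> j, r -> z, a -> i. Result: 'hmjzi'.

hmjzi


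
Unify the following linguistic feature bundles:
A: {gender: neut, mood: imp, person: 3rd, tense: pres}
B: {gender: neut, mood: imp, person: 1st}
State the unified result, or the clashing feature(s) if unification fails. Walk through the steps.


Compare features:
gender: A=neut vs B=neut -> unified: neut
mood: A=imp vs B=imp -> unified: imp
person: A=3rd vs B=1st -> CLASH
tense: A=pres vs B=_ -> unified: pres
Clash detected on feature 'person' (3rd vs 1st); unification fails.

CLASH on 'person' (3rd vs 1st)


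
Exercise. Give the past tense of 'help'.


Apply rule: Add -ed. 'help' becomes 'helped'.

helped


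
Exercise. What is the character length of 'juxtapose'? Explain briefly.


Spell out 'juxtapose' and number each letter: j(1), u(2), x(3), t(4), a(5), p(6), o(7), s(8), e(9). Total: 9 letters.

9


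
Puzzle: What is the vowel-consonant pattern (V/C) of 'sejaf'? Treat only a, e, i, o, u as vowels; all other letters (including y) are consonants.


Letter mapping: s = C, e = V, j = C, a = V, f = C.

CVCVC


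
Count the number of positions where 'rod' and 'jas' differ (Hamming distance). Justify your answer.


Alignment:
Position 1: 'r' vs 'j' = DIFFER
Position 2: 'o' vs 'a' = DIFFER
Position 3: 'd' vs 's' = DIFFER
Total differences: 3

3


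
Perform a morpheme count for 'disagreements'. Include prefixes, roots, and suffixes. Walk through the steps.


Decomposition: dis- (prefix) + agree (root) + -ment (suffix) + -s (plural) = 4 morpheme(s)

4 morphemes


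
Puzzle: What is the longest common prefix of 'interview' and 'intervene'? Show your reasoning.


Compare from the start: 6 characters match: 'interv'. Mismatch at position 7: 'i' vs 'e'.

interv


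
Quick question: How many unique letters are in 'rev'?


Unique letters in 'rev': {e, r, v} = 3 distinct letters.

3


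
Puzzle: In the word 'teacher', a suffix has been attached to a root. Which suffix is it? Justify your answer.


The word 'teacher' = 'teach' (root) + '-er' (suffix). The suffix is '-er'.

er


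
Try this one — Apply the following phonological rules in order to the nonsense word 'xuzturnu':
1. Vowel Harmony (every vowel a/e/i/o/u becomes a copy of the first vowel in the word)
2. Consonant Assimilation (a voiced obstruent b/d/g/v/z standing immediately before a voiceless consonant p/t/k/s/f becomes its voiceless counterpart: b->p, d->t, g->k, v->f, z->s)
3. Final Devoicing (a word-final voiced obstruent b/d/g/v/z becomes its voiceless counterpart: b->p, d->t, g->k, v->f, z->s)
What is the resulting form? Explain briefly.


Starting form: 'xuzturnu'
Rule 1: Vowel Harmony: all vowels already match. No change.
Rule 2: Consonant Assimilation: voiced obstruent before voiceless consonant becomes voiceless ('zt' -> 'st'). 'xuzturnu' -> 'xusturnu'
Rule 3: Final Devoicing: the word ends in the vowel 'u', not a consonant. No change.
Final form: 'xusturnu'

xusturnu


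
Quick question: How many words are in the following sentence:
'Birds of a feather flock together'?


Split into words: Birds | of | a | feather | flock | together = 6 words.

6


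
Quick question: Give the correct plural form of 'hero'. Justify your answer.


Apply rule: Add -es (consonant + o). 'hero' becomes 'heroes'.

heroes


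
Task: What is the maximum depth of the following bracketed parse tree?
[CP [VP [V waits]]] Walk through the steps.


Count bracket nesting levels:
'[' at pos 0: depth = 1
'[' at pos 4: depth = 2
'[' at pos 8: depth = 3
Maximum depth reached: 3

3


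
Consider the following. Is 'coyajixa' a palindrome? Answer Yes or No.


Forward: 'coyajixa'
Reversed: 'axijayoc'
They differ.

No


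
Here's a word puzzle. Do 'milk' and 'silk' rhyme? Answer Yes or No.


Rime (stressed vowel + following sounds) of 'milk': -ilk = /ɪlk/
Rime of 'silk': -ilk = /ɪlk/
/ɪlk/ and /ɪlk/ are the same ending sound, so the words rhyme.

Yes


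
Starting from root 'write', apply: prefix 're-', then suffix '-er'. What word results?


Step 1: Add prefix 're-' to 'write' = 'rewrite'
Step 2: Add suffix '-er' to 'rewrite' = 'rewriter'

rewriter


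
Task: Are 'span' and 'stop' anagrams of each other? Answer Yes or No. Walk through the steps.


Sorted letters of 'span': 'anps'
Sorted letters of 'stop': 'opst'
They do not match.

No


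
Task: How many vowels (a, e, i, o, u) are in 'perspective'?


Vowels in 'perspective': e, e, i, e = 4 vowels.

4


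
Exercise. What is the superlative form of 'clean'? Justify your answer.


Apply superlative formation (add -est): 'clean' -> 'cleanest'.

cleanest


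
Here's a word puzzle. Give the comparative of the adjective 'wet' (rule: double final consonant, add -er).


Apply comparative formation (double final consonant, add -er): 'wet' -> 'wetter'.

wetter


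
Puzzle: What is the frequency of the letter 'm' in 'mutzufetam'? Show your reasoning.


Letter 'm' in 'mutzufetam': found at position(s) 1, 10 = 2 occurrence(s).

2


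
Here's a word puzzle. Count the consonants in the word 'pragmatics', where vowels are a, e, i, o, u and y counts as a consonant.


Consonants in 'pragmatics': p, r, g, m, t, c, s = 7 consonants.

7


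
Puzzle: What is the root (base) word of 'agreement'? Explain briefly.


Remove suffix '-ment' from 'agreement' to get root 'agree'.

agree


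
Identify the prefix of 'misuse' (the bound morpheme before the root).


The word 'misuse' = 'mis' (prefix) + 'use' (root). The prefix is 'mis'.

mis


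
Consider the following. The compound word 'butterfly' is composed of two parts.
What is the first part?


Split 'butterfly' into 'butter' + 'fly'. The first part is 'butter'.

butter


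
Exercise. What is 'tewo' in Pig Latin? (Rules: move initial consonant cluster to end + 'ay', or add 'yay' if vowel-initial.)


'tewo': move consonant cluster 't' to end and add 'ay': 'ewotay'.

ewotay


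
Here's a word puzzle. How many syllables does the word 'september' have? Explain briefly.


Break 'september' into syllables: sep-tem-ber -> sep | tem | ber = 3 syllables

3 syllables


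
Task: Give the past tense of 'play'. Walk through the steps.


Apply rule: Add -ed. 'play' becomes 'played'.

played


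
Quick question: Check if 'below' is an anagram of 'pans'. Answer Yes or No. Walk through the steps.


Sorted letters of 'below': 'below'
Sorted letters of 'pans': 'anps'
They do not match.

No


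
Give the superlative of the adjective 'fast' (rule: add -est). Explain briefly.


Apply superlative formation (add -est): 'fast' -> 'fastest'.

fastest


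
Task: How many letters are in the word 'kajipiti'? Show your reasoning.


Spell out 'kajipiti' and number each letter: k(1), a(2), j(3), i(4), p(5), i(6), t(7), i(8). Total: 8 letters.

8


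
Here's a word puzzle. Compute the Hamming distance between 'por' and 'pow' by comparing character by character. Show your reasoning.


Alignment:
Position 1: 'p' vs 'p' = match
Position 2: 'o' vs 'o' = match
Position 3: 'r' vs 'w' = DIFFER
Total differences: 1

1


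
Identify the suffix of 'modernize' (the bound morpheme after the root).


The word 'modernize' = 'modern' (root) + '-ize' (suffix). The suffix is '-ize'.

ize


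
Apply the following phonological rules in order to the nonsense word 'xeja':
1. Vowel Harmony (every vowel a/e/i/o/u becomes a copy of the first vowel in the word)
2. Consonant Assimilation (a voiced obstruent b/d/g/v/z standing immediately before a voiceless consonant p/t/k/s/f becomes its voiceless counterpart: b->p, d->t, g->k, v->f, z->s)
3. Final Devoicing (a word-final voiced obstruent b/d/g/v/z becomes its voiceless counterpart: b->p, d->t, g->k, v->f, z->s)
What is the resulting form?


Starting form: 'xeja'
Rule 1: Vowel Harmony: all vowels become 'e' (matching first vowel). 'xeja' -> 'xeje'
Rule 2: Consonant Assimilation: no voiced obstruent (b/d/g/v/z) stands immediately before a voiceless consonant (p/t/k/s/f). No change.
Rule 3: Final Devoicing: the word ends in the vowel 'e', not a consonant. No change.
Final form: 'xeje'

xeje


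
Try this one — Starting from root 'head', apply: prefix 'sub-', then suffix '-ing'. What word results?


Step 1: Add prefix 'sub-' to 'head' = 'subhead'
Step 2: Add suffix '-ing' to 'subhead' = 'subheading'

subheading


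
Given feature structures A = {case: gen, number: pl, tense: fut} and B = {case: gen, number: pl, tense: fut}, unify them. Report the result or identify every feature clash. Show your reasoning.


Compare features:
case: A=gen vs B=gen -> unified: gen
number: A=pl vs B=pl -> unified: pl
tense: A=fut vs B=fut -> unified: fut
No clashes found.

Unified: {case: gen, number: pl, tense: fut}


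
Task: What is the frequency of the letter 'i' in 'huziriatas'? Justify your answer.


Letter 'i' in 'huziriatas': found at position(s) 4, 6 = 2 occurrence(s).

2


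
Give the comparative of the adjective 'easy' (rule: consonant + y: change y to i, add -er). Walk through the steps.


Apply comparative formation (consonant + y: change y to i, add -er): 'easy' -> 'easier'.

easier


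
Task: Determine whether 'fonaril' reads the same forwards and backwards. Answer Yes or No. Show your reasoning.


Forward: 'fonaril'
Reversed: 'liranof'
They differ.

No


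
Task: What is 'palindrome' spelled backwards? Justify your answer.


Reverse 'palindrome' character by character: 'emordnilap'.

emordnilap


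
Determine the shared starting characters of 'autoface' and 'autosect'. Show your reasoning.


Compare from the start: 4 characters match: 'auto'. Mismatch at position 5: 'f' vs 's'.

auto


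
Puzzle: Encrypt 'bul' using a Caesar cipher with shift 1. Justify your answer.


Shift each letter by 1: b -> c, u -> v, l -> m. Result: 'cvm'.

cvm


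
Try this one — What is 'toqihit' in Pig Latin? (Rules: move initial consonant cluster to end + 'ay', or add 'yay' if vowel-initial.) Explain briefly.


'toqihit': move consonant cluster 't' to end and add 'ay': 'oqihittay'.

oqihittay


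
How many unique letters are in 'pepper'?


Unique letters in 'pepper': {e, p, r} = 3 distinct letters.

3


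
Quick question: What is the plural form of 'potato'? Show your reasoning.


Apply rule: Add -es (consonant + o). 'potato' becomes 'potatoes'.

potatoes


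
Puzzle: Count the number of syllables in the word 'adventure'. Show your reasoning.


Break 'adventure' into syllables: ad-ven-ture -> ad | ven | ture = 3 syllables

3 syllables


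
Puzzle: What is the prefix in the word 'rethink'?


The word 'rethink' = 're' (prefix) + 'think' (root). The prefix is 're'.

re


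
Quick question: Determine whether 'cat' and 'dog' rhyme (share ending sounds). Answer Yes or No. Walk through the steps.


Rime (stressed vowel + following sounds) of 'cat': -at = /æt/
Rime of 'dog': -og = /ɒg/
/æt/ and /ɒg/ are different ending sounds, so the words do not rhyme.

No


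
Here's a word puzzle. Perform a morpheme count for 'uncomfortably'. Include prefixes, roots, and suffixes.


Decomposition: un- (prefix) + comfort (root) + -able (suffix) + -ly (suffix) = 4 morpheme(s)

4 morphemes


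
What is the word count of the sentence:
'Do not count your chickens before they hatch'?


Split into words: Do | not | count | your | chickens | before | they | hatch = 8 words.

8


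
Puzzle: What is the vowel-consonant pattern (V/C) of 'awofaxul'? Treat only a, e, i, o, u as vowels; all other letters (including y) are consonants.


Letter mapping: a = V, w = C, o = V, f = C, a = V, x = C, u = V, l = C.

VCVCVCVC


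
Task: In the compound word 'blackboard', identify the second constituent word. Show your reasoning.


Split 'blackboard' into 'black' + 'board'. The second part is 'board'.

board


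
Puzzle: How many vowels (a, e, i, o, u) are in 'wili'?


Vowels in 'wili': i, i = 2 vowels.

2


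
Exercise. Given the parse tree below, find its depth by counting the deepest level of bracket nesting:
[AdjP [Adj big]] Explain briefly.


Count bracket nesting levels:
'[' at pos 0: depth = 1
'[' at pos 6: depth = 2
Maximum depth reached: 2

2


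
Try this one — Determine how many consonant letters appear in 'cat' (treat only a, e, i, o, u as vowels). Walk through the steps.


Consonants in 'cat': c, t = 2 consonants.

2


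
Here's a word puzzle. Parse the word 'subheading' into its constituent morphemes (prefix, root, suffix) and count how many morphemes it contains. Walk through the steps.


Step 1: Identify prefix: 'sub' (meaning: below)
Step 2: Identify root: 'head'
Step 3: Identify suffix(es): 'ing'
Decomposition: sub- (prefix: below) + head (root) + -ing (suffix: ongoing/result)
Total morphemes: 3

3 morphemes (sub- (prefix: below) + head (root) + -ing (suffix: ongoing/result))


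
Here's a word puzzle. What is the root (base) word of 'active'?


Remove suffix '-ive' from 'active' to get root 'act'.

act


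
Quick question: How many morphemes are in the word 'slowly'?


Decomposition: slow (root) + -ly (suffix) = 2 morpheme(s)

2 morphemes


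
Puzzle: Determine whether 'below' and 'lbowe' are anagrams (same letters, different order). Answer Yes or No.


Sorted letters of 'below': 'below'
Sorted letters of 'lbowe': 'below'
They match.

Yes


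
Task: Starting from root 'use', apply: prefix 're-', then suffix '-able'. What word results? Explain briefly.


Step 1: Add prefix 're-' to 'use' = 'reuse'
Step 2: Add suffix '-able' to 'reuse' = 'reusable'

reusable


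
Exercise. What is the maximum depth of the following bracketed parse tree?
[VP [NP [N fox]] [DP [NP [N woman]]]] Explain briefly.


Count bracket nesting levels:
'[' at pos 0: depth = 1
'[' at pos 4: depth = 2
'[' at pos 8: depth = 3
'[' at pos 17: depth = 2
'[' at pos 21: depth = 3
'[' at pos 25: depth = 4
Maximum depth reached: 4

4


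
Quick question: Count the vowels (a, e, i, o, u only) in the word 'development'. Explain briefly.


Vowels in 'development': e, e, o, e = 4 vowels.

4


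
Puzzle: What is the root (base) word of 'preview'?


Remove prefix 'pre' from 'preview' to get root 'view'.

view


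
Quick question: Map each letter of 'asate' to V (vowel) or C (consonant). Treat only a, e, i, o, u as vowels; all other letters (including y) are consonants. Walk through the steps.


Letter mapping: a = V, s = C, a = V, t = C, e = V.

VCVCV


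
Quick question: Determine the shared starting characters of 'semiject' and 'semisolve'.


Compare from the start: 4 characters match: 'semi'. Mismatch at position 5: 'j' vs 's'.

semi


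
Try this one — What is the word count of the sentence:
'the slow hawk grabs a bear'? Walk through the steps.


Split into words: the | slow | hawk | grabs | a | bear = 6 words.

6


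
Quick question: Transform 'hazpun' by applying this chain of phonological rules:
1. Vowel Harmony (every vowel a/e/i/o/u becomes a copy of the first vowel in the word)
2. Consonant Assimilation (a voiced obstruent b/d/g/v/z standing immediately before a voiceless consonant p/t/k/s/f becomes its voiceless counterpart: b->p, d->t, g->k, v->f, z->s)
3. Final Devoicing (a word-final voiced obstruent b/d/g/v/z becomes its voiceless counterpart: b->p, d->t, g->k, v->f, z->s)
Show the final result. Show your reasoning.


Starting form: 'hazpun'
Rule 1: Vowel Harmony: all vowels become 'a' (matching first vowel). 'hazpun' -> 'hazpan'
Rule 2: Consonant Assimilation: voiced obstruent before voiceless consonant becomes voiceless ('zp' -> 'sp'). 'hazpan' -> 'haspan'
Rule 3: Final Devoicing: final consonant 'n' is not one of the voiced obstruents b/d/g/v/z. No change.
Final form: 'haspan'

haspan


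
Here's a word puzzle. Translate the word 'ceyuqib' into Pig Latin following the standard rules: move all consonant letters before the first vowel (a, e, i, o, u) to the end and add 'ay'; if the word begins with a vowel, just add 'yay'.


'ceyuqib': move consonant cluster 'c' to end and add 'ay': 'eyuqibcay'.

eyuqibcay


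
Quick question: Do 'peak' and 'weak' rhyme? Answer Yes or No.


Rime (stressed vowel + following sounds) of 'peak': -eak = /iːk/
Rime of 'weak': -eak = /iːk/
/iːk/ and /iːk/ are the same ending sound, so the words rhyme.

Yes


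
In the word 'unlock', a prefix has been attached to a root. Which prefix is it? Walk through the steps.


The word 'unlock' = 'un' (prefix) + 'lock' (root). The prefix is 'un'.

un


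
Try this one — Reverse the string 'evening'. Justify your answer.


Reverse 'evening' character by character: 'gnineve'.

gnineve


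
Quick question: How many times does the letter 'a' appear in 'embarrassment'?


Letter 'a' in 'embarrassment': found at position(s) 4, 7 = 2 occurrence(s).

2


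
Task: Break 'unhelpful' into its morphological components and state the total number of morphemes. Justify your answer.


Step 1: Identify prefix: 'un' (meaning: not/reverse)
Step 2: Identify root: 'help'
Step 3: Identify suffix(es): 'ful'
Decomposition: un- (prefix: not/reverse) + help (root) + -ful (suffix: full of)
Total morphemes: 3

3 morphemes (un- (prefix: not/reverse) + help (root) + -ful (suffix: full of))


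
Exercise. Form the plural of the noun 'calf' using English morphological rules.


Apply rule: Change -f to -ves. 'calf' becomes 'calves'.

calves


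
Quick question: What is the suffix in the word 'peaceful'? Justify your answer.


The word 'peaceful' = 'peace' (root) + '-ful' (suffix). The suffix is '-ful'.

ful


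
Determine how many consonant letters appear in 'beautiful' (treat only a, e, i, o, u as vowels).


Consonants in 'beautiful': b, t, f, l = 4 consonants.

4


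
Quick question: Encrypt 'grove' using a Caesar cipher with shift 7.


Shift each letter by 7: g -> n, r -> y, o -> v, v -> c, e -> l. Result: 'nyvcl'.

nyvcl


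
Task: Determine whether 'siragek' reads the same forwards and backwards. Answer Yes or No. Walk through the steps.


Forward: 'siragek'
Reversed: 'kegaris'
They differ.

No


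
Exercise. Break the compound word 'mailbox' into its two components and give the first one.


Split 'mailbox' into 'mail' + 'box'. The first part is 'mail'.

mail


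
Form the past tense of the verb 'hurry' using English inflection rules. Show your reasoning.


Apply rule: Change -y to -ied. 'hurry' becomes 'hurried'.

hurried


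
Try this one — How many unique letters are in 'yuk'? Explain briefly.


Unique letters in 'yuk': {k, u, y} = 3 distinct letters.

3


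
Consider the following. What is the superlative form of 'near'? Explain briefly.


Apply superlative formation (add -est): 'near' -> 'nearest'.

nearest


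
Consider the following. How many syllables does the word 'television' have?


Break 'television' into syllables: tel-e-vi-sion -> tel | e | vi | sion = 4 syllables

4 syllables


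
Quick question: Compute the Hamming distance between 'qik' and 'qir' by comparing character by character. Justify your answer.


Alignment:
Position 1: 'q' vs 'q' = match
Position 2: 'i' vs 'i' = match
Position 3: 'k' vs 'r' = DIFFER
Total differences: 1

1


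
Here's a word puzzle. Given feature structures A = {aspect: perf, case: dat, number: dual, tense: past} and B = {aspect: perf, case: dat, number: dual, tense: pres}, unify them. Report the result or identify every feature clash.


Compare features:
aspect: A=perf vs B=perf -> unified: perf
case: A=dat vs B=dat -> unified: dat
number: A=dual vs B=dual -> unified: dual
tense: A=past vs B=pres -> CLASH
Clash detected on feature 'tense' (past vs pres); unification fails.

CLASH on 'tense' (past vs pres)


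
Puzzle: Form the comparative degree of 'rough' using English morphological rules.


Apply comparative formation (add -er): 'rough' -> 'rougher'.

rougher


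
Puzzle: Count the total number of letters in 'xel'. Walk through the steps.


Spell out 'xel' and number each letter: x(1), e(2), l(3). Total: 3 letters.

3


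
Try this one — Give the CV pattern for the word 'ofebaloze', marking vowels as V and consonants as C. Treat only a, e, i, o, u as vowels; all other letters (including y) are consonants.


Letter mapping: o = V, f = C, e = V, b = C, a = V, l = C, o = V, z = C, e = V.

VCVCVCVCV


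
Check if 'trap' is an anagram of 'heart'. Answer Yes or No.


Sorted letters of 'trap': 'aprt'
Sorted letters of 'heart': 'aehrt'
They do not match.

No


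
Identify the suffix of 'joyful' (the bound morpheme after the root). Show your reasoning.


The word 'joyful' = 'joy' (root) + '-ful' (suffix). The suffix is '-ful'.

ful


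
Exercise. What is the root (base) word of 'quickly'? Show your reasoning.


Remove suffix '-ly' from 'quickly' to get root 'quick'.

quick


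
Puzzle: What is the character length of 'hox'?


Spell out 'hox' and number each letter: h(1), o(2), x(3). Total: 3 letters.

3


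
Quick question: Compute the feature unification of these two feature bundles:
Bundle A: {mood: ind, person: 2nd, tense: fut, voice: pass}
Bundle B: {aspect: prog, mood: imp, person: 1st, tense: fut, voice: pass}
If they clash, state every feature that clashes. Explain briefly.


Compare features:
aspect: A=_ vs B=prog -> unified: prog
mood: A=ind vs B=imp -> CLASH
person: A=2nd vs B=1st -> CLASH
tense: A=fut vs B=fut -> unified: fut
voice: A=pass vs B=pass -> unified: pass
Clashes detected on features 'mood' (ind vs imp) and 'person' (2nd vs 1st); unification fails.

CLASH on 'mood' (ind vs imp) and 'person' (2nd vs 1st)


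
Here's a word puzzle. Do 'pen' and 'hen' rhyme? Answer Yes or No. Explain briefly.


Rime (stressed vowel + following sounds) of 'pen': -en = /ɛn/
Rime of 'hen': -en = /ɛn/
/ɛn/ and /ɛn/ are the same ending sound, so the words rhyme.

Yes


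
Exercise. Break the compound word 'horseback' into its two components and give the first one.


Split 'horseback' into 'horse' + 'back'. The first part is 'horse'.

horse


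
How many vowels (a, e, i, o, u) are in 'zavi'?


Vowels in 'zavi': a, i = 2 vowels.

2


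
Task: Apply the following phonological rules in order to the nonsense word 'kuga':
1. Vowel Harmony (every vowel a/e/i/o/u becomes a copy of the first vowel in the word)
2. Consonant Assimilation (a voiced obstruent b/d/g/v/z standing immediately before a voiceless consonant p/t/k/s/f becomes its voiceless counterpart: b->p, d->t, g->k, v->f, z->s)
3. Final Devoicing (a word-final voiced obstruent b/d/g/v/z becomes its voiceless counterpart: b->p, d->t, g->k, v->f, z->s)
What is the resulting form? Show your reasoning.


Starting form: 'kuga'
Rule 1: Vowel Harmony: all vowels become 'u' (matching first vowel). 'kuga' -> 'kugu'
Rule 2: Consonant Assimilation: no voiced obstruent (b/d/g/v/z) stands immediately before a voiceless consonant (p/t/k/s/f). No change.
Rule 3: Final Devoicing: the word ends in the vowel 'u', not a consonant. No change.
Final form: 'kugu'

kugu


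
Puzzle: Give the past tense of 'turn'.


Apply rule: Add -ed. 'turn' becomes 'turned'.

turned


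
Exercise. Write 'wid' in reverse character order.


Reverse 'wid' character by character: 'diw'.

diw


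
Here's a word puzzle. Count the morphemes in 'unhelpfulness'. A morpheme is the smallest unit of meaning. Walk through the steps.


Decomposition: un- (prefix) + help (root) + -ful (suffix) + -ness (suffix) = 4 morpheme(s)

4 morphemes


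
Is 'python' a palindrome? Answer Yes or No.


Forward: 'python'
Reversed: 'nohtyp'
They differ.

No


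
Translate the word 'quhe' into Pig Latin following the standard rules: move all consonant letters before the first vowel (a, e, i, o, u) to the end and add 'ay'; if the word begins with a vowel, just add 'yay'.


'quhe': move consonant cluster 'q' to end and add 'ay': 'uheqay'.

uheqay


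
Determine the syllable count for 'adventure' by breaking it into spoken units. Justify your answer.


Break 'adventure' into syllables: ad-ven-ture -> ad | ven | ture = 3 syllables

3 syllables


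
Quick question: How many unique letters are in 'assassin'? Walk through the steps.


Unique letters in 'assassin': {a, i, n, s} = 4 distinct letters.

4


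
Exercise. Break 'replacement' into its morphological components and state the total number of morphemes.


Step 1: Identify prefix: 're' (meaning: again)
Step 2: Identify root: 'place'
Step 3: Identify suffix(es): 'ment'
Decomposition: re- (prefix: again) + place (root) + -ment (suffix: action/result)
Total morphemes: 3

3 morphemes (re- (prefix: again) + place (root) + -ment (suffix: action/result))


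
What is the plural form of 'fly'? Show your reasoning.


Apply rule: Change -y to -ies (consonant + y). 'fly' becomes 'flies'.

flies


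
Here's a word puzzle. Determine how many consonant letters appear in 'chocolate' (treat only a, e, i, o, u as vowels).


Consonants in 'chocolate': c, h, c, l, t = 5 consonants.

5


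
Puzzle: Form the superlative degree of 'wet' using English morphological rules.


Apply superlative formation (double final consonant, add -est): 'wet' -> 'wettest'.

wettest


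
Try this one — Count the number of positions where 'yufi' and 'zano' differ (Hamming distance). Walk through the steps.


Alignment:
Position 1: 'y' vs 'z' = DIFFER
Position 2: 'u' vs 'a' = DIFFER
Position 3: 'f' vs 'n' = DIFFER
Position 4: 'i' vs 'o' = DIFFER
Total differences: 4

4


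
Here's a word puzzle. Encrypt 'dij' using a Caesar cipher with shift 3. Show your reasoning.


Shift each letter by 3: d -> g, i -> l, j -> m. Result: 'glm'.

glm


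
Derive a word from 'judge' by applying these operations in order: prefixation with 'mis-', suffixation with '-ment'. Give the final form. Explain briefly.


Step 1: Add prefix 'mis-' to 'judge' = 'misjudge'
Step 2: Add suffix '-ment' to 'misjudge' = 'misjudgment'

misjudgment


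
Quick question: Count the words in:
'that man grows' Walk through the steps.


Split into words: that | man | grows = 3 words.

3


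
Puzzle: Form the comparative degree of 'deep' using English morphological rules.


Apply comparative formation (add -er): 'deep' -> 'deeper'.

deeper


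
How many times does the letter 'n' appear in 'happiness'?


Letter 'n' in 'happiness': found at position(s) 6 = 1 occurrence(s).

1


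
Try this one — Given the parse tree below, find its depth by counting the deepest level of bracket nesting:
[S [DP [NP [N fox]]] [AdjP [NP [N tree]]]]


Count bracket nesting levels:
'[' at pos 0: depth = 1
'[' at pos 3: depth = 2
'[' at pos 7: depth = 3
'[' at pos 11: depth = 4
'[' at pos 21: depth = 2
'[' at pos 27: depth = 3
'[' at pos 31: depth = 4
Maximum depth reached: 4

4


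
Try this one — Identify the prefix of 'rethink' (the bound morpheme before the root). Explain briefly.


The word 'rethink' = 're' (prefix) + 'think' (root). The prefix is 're'.

re


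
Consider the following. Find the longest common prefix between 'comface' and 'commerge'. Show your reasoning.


Compare from the start: 3 characters match: 'com'. Mismatch at position 4: 'f' vs 'm'.

com


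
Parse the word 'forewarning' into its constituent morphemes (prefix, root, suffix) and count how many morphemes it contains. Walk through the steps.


Step 1: Identify prefix: 'fore' (meaning: before/front)
Step 2: Identify root: 'warn'
Step 3: Identify suffix(es): 'ing'
Decomposition: fore- (prefix: before/front) + warn (root) + -ing (suffix: ongoing action)
Total morphemes: 3

3 morphemes (fore- (prefix: before/front) + warn (root) + -ing (suffix: ongoing action))


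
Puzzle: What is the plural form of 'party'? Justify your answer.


Apply rule: Change -y to -ies (consonant + y). 'party' becomes 'parties'.

parties


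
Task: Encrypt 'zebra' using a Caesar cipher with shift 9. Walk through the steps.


Shift each letter by 9: z -> i, e -> n, b -> k, r -> a, a -> j. Result: 'inkaj'.

inkaj


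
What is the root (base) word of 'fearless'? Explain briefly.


Remove suffix '-less' from 'fearless' to get root 'fear'.

fear


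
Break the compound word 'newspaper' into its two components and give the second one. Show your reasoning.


Split 'newspaper' into 'news' + 'paper'. The second part is 'paper'.

paper


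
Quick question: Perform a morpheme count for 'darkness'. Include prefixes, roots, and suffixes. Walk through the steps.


Decomposition: dark (root) + -ness (suffix) = 2 morpheme(s)

2 morphemes


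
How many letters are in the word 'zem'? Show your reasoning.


Spell out 'zem' and number each letter: z(1), e(2), m(3). Total: 3 letters.

3


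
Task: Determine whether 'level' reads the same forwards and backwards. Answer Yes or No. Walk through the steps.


Forward: 'level'
Reversed: 'level'
They are identical.

Yes


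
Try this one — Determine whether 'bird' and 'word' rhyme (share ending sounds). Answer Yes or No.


Rime (stressed vowel + following sounds) of 'bird': -ird = /ɜːrd/
Rime of 'word': -ord = /ɜːrd/
/ɜːrd/ and /ɜːrd/ are the same ending sound, so the words rhyme.

Yes


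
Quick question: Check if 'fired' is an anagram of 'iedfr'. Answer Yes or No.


Sorted letters of 'fired': 'defir'
Sorted letters of 'iedfr': 'defir'
They match.

Yes


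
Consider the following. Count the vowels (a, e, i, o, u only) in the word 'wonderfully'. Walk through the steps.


Vowels in 'wonderfully': o, e, u = 3 vowels.

3


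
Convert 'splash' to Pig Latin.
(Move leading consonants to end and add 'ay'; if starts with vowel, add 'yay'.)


'splash': move consonant cluster 'spl' to end and add 'ay': 'ashsplay'.

ashsplay


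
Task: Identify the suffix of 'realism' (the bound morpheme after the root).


The word 'realism' = 'real' (root) + '-ism' (suffix). The suffix is '-ism'.

ism


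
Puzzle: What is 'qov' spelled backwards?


Reverse 'qov' character by character: 'voq'.

voq


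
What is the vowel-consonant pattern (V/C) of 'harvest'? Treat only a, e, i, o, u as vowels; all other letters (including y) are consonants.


Letter mapping: h = C, a = V, r = C, v = C, e = V, s = C, t = C.

CVCCVCC


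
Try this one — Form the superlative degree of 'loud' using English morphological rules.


Apply superlative formation (add -est): 'loud' -> 'loudest'.

loudest


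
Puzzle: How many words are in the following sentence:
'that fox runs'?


Split into words: that | fox | runs = 3 words.

3


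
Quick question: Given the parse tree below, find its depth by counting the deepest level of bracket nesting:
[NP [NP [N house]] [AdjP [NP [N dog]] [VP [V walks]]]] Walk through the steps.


Count bracket nesting levels:
'[' at pos 0: depth = 1
'[' at pos 4: depth = 2
'[' at pos 8: depth = 3
'[' at pos 19: depth = 2
'[' at pos 25: depth = 3
'[' at pos 29: depth = 4
'[' at pos 38: depth = 3
'[' at pos 42: depth = 4
Maximum depth reached: 4

4


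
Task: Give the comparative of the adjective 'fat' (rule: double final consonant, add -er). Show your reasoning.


Apply comparative formation (double final consonant, add -er): 'fat' -> 'fatter'.

fatter


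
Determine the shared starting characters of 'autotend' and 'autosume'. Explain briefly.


Compare from the start: 4 characters match: 'auto'. Mismatch at position 5: 't' vs 's'.

auto


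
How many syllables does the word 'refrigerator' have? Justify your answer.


Break 'refrigerator' into syllables: re-frig-er-a-tor -> re | frig | er | a | tor = 5 syllables

5 syllables


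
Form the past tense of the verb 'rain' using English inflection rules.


Apply rule: Add -ed. 'rain' becomes 'rained'.

rained


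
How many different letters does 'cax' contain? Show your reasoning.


Unique letters in 'cax': {a, c, x} = 3 distinct letters.

3


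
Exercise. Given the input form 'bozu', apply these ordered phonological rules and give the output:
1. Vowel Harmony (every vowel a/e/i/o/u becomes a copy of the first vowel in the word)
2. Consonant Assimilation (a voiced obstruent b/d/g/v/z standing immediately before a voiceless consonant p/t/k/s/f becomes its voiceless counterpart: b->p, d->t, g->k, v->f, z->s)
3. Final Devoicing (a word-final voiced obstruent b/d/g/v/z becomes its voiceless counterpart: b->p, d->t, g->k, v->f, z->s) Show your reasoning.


Starting form: 'bozu'
Rule 1: Vowel Harmony: all vowels become 'o' (matching first vowel). 'bozu' -> 'bozo'
Rule 2: Consonant Assimilation: no voiced obstruent (b/d/g/v/z) stands immediately before a voiceless consonant (p/t/k/s/f). No change.
Rule 3: Final Devoicing: the word ends in the vowel 'o', not a consonant. No change.
Final form: 'bozo'

bozo


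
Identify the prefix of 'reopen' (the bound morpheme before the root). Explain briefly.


The word 'reopen' = 're' (prefix) + 'open' (root). The prefix is 're'.

re


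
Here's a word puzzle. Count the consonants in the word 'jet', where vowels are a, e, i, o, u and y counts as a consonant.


Consonants in 'jet': j, t = 2 consonants.

2


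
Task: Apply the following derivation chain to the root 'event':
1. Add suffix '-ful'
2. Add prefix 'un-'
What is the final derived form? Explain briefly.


Step 1: Add suffix '-ful' to 'event' = 'eventful'
Step 2: Add prefix 'un-' to 'eventful' = 'uneventful'

uneventful


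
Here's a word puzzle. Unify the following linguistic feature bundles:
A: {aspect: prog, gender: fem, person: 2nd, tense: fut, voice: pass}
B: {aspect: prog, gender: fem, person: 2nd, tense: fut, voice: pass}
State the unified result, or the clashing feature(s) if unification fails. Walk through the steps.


Compare features:
aspect: A=prog vs B=prog -> unified: prog
gender: A=fem vs B=fem -> unified: fem
person: A=2nd vs B=2nd -> unified: 2nd
tense: A=fut vs B=fut -> unified: fut
voice: A=pass vs B=pass -> unified: pass
No clashes found.

Unified: {aspect: prog, gender: fem, person: 2nd, tense: fut, voice: pass}


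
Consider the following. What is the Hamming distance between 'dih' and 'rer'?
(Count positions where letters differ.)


Alignment:
Position 1: 'd' vs 'r' = DIFFER
Position 2: 'i' vs 'e' = DIFFER
Position 3: 'h' vs 'r' = DIFFER
Total differences: 3

3


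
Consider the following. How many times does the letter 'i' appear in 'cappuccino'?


Letter 'i' in 'cappuccino': found at position(s) 8 = 1 occurrence(s).

1


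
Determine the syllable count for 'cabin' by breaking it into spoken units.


Break 'cabin' into syllables: cab-in -> cab | in = 2 syllables

2 syllables


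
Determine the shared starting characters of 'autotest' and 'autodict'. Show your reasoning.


Compare from the start: 4 characters match: 'auto'. Mismatch at position 5: 't' vs 'd'.

auto


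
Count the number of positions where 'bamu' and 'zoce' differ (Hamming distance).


Alignment:
Position 1: 'b' vs 'z' = DIFFER
Position 2: 'a' vs 'o' = DIFFER
Position 3: 'm' vs 'c' = DIFFER
Position 4: 'u' vs 'e' = DIFFER
Total differences: 4

4


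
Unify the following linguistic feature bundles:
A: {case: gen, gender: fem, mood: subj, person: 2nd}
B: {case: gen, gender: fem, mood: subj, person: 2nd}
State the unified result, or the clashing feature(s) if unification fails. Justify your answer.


Compare features:
case: A=gen vs B=gen -> unified: gen
gender: A=fem vs B=fem -> unified: fem
mood: A=subj vs B=subj -> unified: subj
person: A=2nd vs B=2nd -> unified: 2nd
No clashes found.

Unified: {case: gen, gender: fem, mood: subj, person: 2nd}


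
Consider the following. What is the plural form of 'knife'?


Apply rule: Change -fe to -ves. 'knife' becomes 'knives'.

knives


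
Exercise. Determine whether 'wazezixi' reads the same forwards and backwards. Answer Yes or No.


Forward: 'wazezixi'
Reversed: 'ixizezaw'
They differ.

No


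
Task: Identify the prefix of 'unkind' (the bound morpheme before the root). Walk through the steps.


The word 'unkind' = 'un' (prefix) + 'kind' (root). The prefix is 'un'.

un


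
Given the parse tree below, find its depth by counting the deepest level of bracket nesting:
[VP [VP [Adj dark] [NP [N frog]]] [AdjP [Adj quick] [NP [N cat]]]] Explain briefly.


Count bracket nesting levels:
'[' at pos 0: depth = 1
'[' at pos 4: depth = 2
'[' at pos 8: depth = 3
'[' at pos 19: depth = 3
'[' at pos 23: depth = 4
'[' at pos 34: depth = 2
'[' at pos 40: depth = 3
'[' at pos 52: depth = 3
'[' at pos 56: depth = 4
Maximum depth reached: 4

4


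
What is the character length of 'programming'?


Spell out 'programming' and number each letter: p(1), r(2), o(3), g(4), r(5), a(6), m(7), m(8), i(9), n(10), g(11). Total: 11 letters.

11


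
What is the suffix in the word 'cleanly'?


The word 'cleanly' = 'clean' (root) + '-ly' (suffix). The suffix is '-ly'.

ly


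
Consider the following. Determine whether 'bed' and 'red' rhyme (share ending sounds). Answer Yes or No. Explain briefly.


Rime (stressed vowel + following sounds) of 'bed': -ed = /ɛd/
Rime of 'red': -ed = /ɛd/
/ɛd/ and /ɛd/ are the same ending sound, so the words rhyme.

Yes


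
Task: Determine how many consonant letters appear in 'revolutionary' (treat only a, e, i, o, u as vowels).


Consonants in 'revolutionary': r, v, l, t, n, r, y = 7 consonants.

7


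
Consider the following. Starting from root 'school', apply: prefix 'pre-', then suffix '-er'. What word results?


Step 1: Add prefix 'pre-' to 'school' = 'preschool'
Step 2: Add suffix '-er' to 'preschool' = 'preschooler'

preschooler


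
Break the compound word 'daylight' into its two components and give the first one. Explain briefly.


Split 'daylight' into 'day' + 'light'. The first part is 'day'.

day


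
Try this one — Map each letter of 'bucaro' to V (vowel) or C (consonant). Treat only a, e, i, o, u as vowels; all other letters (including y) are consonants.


Letter mapping: b = C, u = V, c = C, a = V, r = C, o = V.

CVCVCV


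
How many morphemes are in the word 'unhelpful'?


Decomposition: un- (prefix) + help (root) + -ful (suffix) = 3 morpheme(s)

3 morphemes


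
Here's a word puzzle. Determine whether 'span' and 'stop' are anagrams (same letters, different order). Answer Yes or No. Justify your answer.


Sorted letters of 'span': 'anps'
Sorted letters of 'stop': 'opst'
They do not match.

No


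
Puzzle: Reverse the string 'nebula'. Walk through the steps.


Reverse 'nebula' character by character: 'aluben'.

aluben


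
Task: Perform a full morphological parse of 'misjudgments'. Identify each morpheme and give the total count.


Step 1: Identify prefix: 'mis' (meaning: wrongly)
Step 2: Identify root: 'judge'
Step 3: Identify suffix(es): 'ment, s'
Decomposition: mis- (prefix: wrongly) + judge (root) + -ment (suffix: action/result) + -s (plural)
Total morphemes: 4

4 morphemes (mis- (prefix: wrongly) + judge (root) + -ment (suffix: action/result) + -s (plural))


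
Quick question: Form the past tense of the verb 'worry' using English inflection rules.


Apply rule: Change -y to -ied. 'worry' becomes 'worried'.

worried


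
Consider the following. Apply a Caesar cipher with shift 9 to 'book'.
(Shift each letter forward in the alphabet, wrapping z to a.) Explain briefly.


Shift each letter by 9: b -> k, o -> x, o -> x, k -> t. Result: 'kxxt'.

kxxt
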